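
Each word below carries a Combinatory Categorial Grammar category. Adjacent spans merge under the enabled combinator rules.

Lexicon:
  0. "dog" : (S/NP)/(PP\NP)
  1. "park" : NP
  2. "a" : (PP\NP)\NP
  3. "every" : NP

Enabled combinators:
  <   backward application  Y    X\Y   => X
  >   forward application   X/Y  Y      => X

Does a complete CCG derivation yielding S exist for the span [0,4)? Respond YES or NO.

YES

[0,4] S   >
  [0,3] S/NP   >
    [0,1] "dog" : (S/NP)/(PP\NP)
    [1,3] PP\NP   <
      [1,2] "park" : NP
      [2,3] "a" : (PP\NP)\NP
  [3,4] "every" : NP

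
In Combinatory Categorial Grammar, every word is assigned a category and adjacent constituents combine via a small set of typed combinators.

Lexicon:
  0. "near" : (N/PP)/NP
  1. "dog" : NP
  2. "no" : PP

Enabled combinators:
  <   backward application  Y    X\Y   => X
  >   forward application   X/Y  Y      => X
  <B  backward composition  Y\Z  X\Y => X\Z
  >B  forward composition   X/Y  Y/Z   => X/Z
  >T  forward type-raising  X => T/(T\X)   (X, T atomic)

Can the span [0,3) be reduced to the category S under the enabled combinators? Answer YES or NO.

(N/PP)/NP NP PP
CKY chart[0,3] = {N, N/(N\N), N/(PP\PP), NP/(NP\N), PP/(PP\N), S/(S\N)}; S ∉ chart

NO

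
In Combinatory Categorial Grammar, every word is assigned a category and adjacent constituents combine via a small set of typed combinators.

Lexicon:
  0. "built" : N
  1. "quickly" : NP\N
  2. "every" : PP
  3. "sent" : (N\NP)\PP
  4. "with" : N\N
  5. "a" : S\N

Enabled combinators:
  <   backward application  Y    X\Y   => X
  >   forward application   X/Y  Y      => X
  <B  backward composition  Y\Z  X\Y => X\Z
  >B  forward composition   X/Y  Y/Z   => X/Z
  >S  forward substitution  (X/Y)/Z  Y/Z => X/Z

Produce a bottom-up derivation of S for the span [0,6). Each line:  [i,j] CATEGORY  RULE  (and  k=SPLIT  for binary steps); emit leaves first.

[0,6] S   <
  [0,4] N   <
    [0,2] NP   <
      [0,1] "built" : N
      [1,2] "quickly" : NP\N
    [2,4] N\NP   <
      [2,3] "every" : PP
      [3,4] "sent" : (N\NP)\PP
  [4,6] S\N   <B
    [4,5] "with" : N\N
    [5,6] "a" : S\N

[0,1] N  lex  "built"
[1,2] NP\N  lex  "quickly"
[0,2] NP  <  k=1
[2,3] PP  lex  "every"
[3,4] (N\NP)\PP  lex  "sent"
[2,4] N\NP  <  k=3
[0,4] N  <  k=2
[4,5] N\N  lex  "with"
[5,6] S\N  lex  "a"
[4,6] S\N  <B  k=5
[0,6] S  <  k=4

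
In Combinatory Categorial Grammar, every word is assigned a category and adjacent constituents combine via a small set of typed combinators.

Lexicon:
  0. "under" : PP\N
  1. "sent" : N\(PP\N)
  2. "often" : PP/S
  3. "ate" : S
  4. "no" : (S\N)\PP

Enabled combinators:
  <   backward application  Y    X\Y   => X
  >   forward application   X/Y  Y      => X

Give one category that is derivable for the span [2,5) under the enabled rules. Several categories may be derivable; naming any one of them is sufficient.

[0,5] S   <
  [0,2] N   <
    [0,1] "under" : PP\N
    [1,2] "sent" : N\(PP\N)
  [2,5] S\N   <
    [2,4] PP   >
      [2,3] "often" : PP/S
      [3,4] "ate" : S
    [4,5] "no" : (S\N)\PP

S\N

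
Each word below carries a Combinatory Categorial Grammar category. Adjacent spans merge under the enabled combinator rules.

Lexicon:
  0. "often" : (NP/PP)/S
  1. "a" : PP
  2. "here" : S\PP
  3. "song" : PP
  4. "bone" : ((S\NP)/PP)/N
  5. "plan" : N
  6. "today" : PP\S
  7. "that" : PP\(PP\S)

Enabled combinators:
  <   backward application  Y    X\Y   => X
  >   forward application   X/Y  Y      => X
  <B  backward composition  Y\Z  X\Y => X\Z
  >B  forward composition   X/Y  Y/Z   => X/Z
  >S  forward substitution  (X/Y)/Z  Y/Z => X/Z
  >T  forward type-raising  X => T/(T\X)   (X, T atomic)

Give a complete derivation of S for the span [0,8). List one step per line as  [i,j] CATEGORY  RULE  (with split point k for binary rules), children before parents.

[0,1] (NP/PP)/S  lex  "often"
[1,2] PP  lex  "a"
[1,2] S/(S\PP)  >T
[2,3] S\PP  lex  "here"
[1,3] S  >  k=2
[0,3] NP/PP  >  k=1
[3,4] PP  lex  "song"
[0,4] NP  >  k=3
[4,5] ((S\NP)/PP)/N  lex  "bone"
[5,6] N  lex  "plan"
[4,6] (S\NP)/PP  >  k=5
[6,7] PP\S  lex  "today"
[7,8] PP\(PP\S)  lex  "that"
[6,8] PP  <  k=7
[4,8] S\NP  >  k=6
[0,8] S  <  k=4

[0,8] S   <
  [0,4] NP   >
    [0,3] NP/PP   >
      [0,1] "often" : (NP/PP)/S
      [1,3] S   >
        [1,2] S/(S\PP)   >T
          [1,2] "a" : PP
        [2,3] "here" : S\PP
    [3,4] "song" : PP
  [4,8] S\NP   >
    [4,6] (S\NP)/PP   >
      [4,5] "bone" : ((S\NP)/PP)/N
      [5,6] "plan" : N
    [6,8] PP   <
      [6,7] "today" : PP\S
      [7,8] "that" : PP\(PP\S)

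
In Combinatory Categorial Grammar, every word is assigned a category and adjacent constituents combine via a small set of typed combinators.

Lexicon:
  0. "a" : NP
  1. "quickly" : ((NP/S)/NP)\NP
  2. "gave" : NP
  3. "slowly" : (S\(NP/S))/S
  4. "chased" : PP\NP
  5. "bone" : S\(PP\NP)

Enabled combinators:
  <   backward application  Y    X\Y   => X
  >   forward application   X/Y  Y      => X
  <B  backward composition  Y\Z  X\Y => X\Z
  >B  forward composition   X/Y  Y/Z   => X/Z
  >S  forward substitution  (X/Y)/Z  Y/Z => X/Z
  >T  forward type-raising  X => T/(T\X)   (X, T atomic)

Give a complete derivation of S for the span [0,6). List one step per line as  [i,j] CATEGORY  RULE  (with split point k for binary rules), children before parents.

[0,6] S   <
  [0,3] NP/S   >
    [0,2] (NP/S)/NP   <
      [0,1] "a" : NP
      [1,2] "quickly" : ((NP/S)/NP)\NP
    [2,3] "gave" : NP
  [3,6] S\(NP/S)   >
    [3,4] "slowly" : (S\(NP/S))/S
    [4,6] S   <
      [4,5] "chased" : PP\NP
      [5,6] "bone" : S\(PP\NP)

[0,1] NP  lex  "a"
[1,2] ((NP/S)/NP)\NP  lex  "quickly"
[0,2] (NP/S)/NP  <  k=1
[2,3] NP  lex  "gave"
[0,3] NP/S  >  k=2
[3,4] (S\(NP/S))/S  lex  "slowly"
[4,5] PP\NP  lex  "chased"
[5,6] S\(PP\NP)  lex  "bone"
[4,6] S  <  k=5
[3,6] S\(NP/S)  >  k=4
[0,6] S  <  k=3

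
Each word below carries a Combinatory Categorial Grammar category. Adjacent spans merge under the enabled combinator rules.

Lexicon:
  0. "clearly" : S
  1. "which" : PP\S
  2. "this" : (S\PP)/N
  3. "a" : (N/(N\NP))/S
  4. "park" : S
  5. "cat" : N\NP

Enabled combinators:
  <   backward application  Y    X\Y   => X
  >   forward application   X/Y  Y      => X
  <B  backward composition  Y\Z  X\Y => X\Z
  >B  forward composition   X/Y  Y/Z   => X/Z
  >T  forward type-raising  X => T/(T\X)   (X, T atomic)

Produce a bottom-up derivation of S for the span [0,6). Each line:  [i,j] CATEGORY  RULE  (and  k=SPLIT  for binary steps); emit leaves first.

[0,6] S   <
  [0,2] PP   <
    [0,1] "clearly" : S
    [1,2] "which" : PP\S
  [2,6] S\PP   >
    [2,3] "this" : (S\PP)/N
    [3,6] N   >
      [3,5] N/(N\NP)   >
        [3,4] "a" : (N/(N\NP))/S
        [4,5] "park" : S
      [5,6] "cat" : N\NP

[0,1] S  lex  "clearly"
[1,2] PP\S  lex  "which"
[0,2] PP  <  k=1
[2,3] (S\PP)/N  lex  "this"
[3,4] (N/(N\NP))/S  lex  "a"
[4,5] S  lex  "park"
[3,5] N/(N\NP)  >  k=4
[5,6] N\NP  lex  "cat"
[3,6] N  >  k=5
[2,6] S\PP  >  k=3
[0,6] S  <  k=2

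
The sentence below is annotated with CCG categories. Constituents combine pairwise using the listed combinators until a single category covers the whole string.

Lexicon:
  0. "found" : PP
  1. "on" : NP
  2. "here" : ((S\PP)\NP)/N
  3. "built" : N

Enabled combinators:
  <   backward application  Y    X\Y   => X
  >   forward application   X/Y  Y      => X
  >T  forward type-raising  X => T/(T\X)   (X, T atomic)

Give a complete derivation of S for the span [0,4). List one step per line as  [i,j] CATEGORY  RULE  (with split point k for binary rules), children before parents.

[0,4] S   >
  [0,1] S/(S\PP)   >T
    [0,1] "found" : PP
  [1,4] S\PP   <
    [1,2] "on" : NP
    [2,4] (S\PP)\NP   >
      [2,3] "here" : ((S\PP)\NP)/N
      [3,4] "built" : N

[0,1] PP  lex  "found"
[0,1] S/(S\PP)  >T
[1,2] NP  lex  "on"
[2,3] ((S\PP)\NP)/N  lex  "here"
[3,4] N  lex  "built"
[2,4] (S\PP)\NP  >  k=3
[1,4] S\PP  <  k=2
[0,4] S  >  k=1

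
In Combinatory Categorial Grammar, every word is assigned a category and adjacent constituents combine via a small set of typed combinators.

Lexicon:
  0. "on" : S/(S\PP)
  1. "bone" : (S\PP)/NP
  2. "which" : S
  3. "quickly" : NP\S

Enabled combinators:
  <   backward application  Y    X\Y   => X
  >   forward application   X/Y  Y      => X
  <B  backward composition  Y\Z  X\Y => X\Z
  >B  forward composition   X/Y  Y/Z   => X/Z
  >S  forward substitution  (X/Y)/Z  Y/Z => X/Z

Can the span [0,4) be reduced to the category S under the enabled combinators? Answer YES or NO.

[0,4] S   >
  [0,1] "on" : S/(S\PP)
  [1,4] S\PP   >
    [1,2] "bone" : (S\PP)/NP
    [2,4] NP   <
      [2,3] "which" : S
      [3,4] "quickly" : NP\S

YES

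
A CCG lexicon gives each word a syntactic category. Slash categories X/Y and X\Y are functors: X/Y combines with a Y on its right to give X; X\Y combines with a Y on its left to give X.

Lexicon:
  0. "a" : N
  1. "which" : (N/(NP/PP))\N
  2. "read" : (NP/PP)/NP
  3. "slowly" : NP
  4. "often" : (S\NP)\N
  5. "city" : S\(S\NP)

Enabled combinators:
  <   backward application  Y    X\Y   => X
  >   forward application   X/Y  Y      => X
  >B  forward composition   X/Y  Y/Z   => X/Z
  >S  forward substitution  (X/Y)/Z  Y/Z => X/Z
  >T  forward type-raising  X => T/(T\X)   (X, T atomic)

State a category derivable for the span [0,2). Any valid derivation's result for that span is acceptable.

N/(NP/PP)

[0,6] S   <
  [0,5] S\NP   <
    [0,4] N   >
      [0,2] N/(NP/PP)   <
        [0,1] "a" : N
        [1,2] "which" : (N/(NP/PP))\N
      [2,4] NP/PP   >
        [2,3] "read" : (NP/PP)/NP
        [3,4] "slowly" : NP
    [4,5] "often" : (S\NP)\N
  [5,6] "city" : S\(S\NP)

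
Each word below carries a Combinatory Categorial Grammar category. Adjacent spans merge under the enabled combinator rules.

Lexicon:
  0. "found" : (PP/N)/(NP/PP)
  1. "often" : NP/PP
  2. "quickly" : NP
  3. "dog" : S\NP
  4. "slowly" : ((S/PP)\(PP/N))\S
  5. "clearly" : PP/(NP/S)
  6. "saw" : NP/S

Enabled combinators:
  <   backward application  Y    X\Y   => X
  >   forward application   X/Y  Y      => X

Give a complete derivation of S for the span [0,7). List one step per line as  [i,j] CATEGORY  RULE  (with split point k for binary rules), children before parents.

[0,1] (PP/N)/(NP/PP)  lex  "found"
[1,2] NP/PP  lex  "often"
[0,2] PP/N  >  k=1
[2,3] NP  lex  "quickly"
[3,4] S\NP  lex  "dog"
[2,4] S  <  k=3
[4,5] ((S/PP)\(PP/N))\S  lex  "slowly"
[2,5] (S/PP)\(PP/N)  <  k=4
[0,5] S/PP  <  k=2
[5,6] PP/(NP/S)  lex  "clearly"
[6,7] NP/S  lex  "saw"
[5,7] PP  >  k=6
[0,7] S  >  k=5

[0,7] S   >
  [0,5] S/PP   <
    [0,2] PP/N   >
      [0,1] "found" : (PP/N)/(NP/PP)
      [1,2] "often" : NP/PP
    [2,5] (S/PP)\(PP/N)   <
      [2,4] S   <
        [2,3] "quickly" : NP
        [3,4] "dog" : S\NP
      [4,5] "slowly" : ((S/PP)\(PP/N))\S
  [5,7] PP   >
    [5,6] "clearly" : PP/(NP/S)
    [6,7] "saw" : NP/S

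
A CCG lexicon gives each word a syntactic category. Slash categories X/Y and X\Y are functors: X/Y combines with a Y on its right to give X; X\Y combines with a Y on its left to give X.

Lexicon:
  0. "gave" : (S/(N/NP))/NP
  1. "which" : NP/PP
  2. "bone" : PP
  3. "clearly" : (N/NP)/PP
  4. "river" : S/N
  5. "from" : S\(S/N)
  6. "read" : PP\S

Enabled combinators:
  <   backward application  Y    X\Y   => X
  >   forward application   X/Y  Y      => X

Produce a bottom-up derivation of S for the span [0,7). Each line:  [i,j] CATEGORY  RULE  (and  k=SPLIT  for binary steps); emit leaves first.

[0,7] S   >
  [0,3] S/(N/NP)   >
    [0,1] "gave" : (S/(N/NP))/NP
    [1,3] NP   >
      [1,2] "which" : NP/PP
      [2,3] "bone" : PP
  [3,7] N/NP   >
    [3,4] "clearly" : (N/NP)/PP
    [4,7] PP   <
      [4,6] S   <
        [4,5] "river" : S/N
        [5,6] "from" : S\(S/N)
      [6,7] "read" : PP\S

[0,1] (S/(N/NP))/NP  lex  "gave"
[1,2] NP/PP  lex  "which"
[2,3] PP  lex  "bone"
[1,3] NP  >  k=2
[0,3] S/(N/NP)  >  k=1
[3,4] (N/NP)/PP  lex  "clearly"
[4,5] S/N  lex  "river"
[5,6] S\(S/N)  lex  "from"
[4,6] S  <  k=5
[6,7] PP\S  lex  "read"
[4,7] PP  <  k=6
[3,7] N/NP  >  k=4
[0,7] S  >  k=3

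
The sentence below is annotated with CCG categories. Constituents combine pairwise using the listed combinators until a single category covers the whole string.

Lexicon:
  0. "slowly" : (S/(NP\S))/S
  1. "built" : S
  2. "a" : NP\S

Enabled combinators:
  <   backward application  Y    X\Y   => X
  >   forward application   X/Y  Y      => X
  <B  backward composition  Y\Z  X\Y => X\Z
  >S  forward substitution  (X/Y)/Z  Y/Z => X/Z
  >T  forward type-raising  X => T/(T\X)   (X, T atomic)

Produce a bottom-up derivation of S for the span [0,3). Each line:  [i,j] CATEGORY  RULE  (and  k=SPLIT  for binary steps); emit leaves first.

[0,3] S   >
  [0,2] S/(NP\S)   >
    [0,1] "slowly" : (S/(NP\S))/S
    [1,2] "built" : S
  [2,3] "a" : NP\S

[0,1] (S/(NP\S))/S  lex  "slowly"
[1,2] S  lex  "built"
[0,2] S/(NP\S)  >  k=1
[2,3] NP\S  lex  "a"
[0,3] S  >  k=2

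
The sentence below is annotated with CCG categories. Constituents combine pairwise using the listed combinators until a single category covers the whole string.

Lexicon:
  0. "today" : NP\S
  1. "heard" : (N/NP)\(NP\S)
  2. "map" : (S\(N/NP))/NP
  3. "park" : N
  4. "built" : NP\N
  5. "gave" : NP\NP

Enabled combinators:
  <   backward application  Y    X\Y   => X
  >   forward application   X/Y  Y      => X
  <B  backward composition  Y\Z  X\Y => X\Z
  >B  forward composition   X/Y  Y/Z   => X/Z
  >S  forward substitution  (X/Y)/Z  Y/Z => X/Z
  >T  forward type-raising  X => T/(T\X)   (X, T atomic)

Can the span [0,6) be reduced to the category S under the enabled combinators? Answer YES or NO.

[0,6] S   <
  [0,2] N/NP   <
    [0,1] "today" : NP\S
    [1,2] "heard" : (N/NP)\(NP\S)
  [2,6] S\(N/NP)   >
    [2,3] "map" : (S\(N/NP))/NP
    [3,6] NP   <
      [3,4] "park" : N
      [4,6] NP\N   <B
        [4,5] "built" : NP\N
        [5,6] "gave" : NP\NP

YES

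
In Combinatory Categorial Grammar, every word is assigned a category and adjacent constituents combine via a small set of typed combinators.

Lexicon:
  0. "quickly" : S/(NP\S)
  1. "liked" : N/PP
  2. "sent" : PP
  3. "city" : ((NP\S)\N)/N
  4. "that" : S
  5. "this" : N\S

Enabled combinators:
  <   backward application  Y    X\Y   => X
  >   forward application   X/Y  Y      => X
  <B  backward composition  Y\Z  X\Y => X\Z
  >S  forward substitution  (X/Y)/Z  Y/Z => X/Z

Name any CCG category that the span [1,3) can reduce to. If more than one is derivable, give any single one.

N

[0,6] S   >
  [0,1] "quickly" : S/(NP\S)
  [1,6] NP\S   <
    [1,3] N   >
      [1,2] "liked" : N/PP
      [2,3] "sent" : PP
    [3,6] (NP\S)\N   >
      [3,4] "city" : ((NP\S)\N)/N
      [4,6] N   <
        [4,5] "that" : S
        [5,6] "this" : N\S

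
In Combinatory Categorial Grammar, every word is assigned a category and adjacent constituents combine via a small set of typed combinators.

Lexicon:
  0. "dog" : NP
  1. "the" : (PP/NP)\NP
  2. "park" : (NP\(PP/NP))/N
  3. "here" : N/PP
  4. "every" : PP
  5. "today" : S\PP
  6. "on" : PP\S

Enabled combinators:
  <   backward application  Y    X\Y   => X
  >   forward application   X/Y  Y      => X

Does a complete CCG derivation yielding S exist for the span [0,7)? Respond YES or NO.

NO

NP (PP/NP)\NP (NP\(PP/NP))/N N/PP PP S\PP PP\S
CKY chart[0,7] = {NP}; S ∉ chart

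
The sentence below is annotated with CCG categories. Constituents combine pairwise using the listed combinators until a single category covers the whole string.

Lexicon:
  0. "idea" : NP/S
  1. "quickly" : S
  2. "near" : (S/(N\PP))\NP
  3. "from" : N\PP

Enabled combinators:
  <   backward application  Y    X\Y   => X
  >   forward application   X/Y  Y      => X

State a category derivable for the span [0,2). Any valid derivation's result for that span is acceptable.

NP

[0,4] S   >
  [0,3] S/(N\PP)   <
    [0,2] NP   >
      [0,1] "idea" : NP/S
      [1,2] "quickly" : S
    [2,3] "near" : (S/(N\PP))\NP
  [3,4] "from" : N\PP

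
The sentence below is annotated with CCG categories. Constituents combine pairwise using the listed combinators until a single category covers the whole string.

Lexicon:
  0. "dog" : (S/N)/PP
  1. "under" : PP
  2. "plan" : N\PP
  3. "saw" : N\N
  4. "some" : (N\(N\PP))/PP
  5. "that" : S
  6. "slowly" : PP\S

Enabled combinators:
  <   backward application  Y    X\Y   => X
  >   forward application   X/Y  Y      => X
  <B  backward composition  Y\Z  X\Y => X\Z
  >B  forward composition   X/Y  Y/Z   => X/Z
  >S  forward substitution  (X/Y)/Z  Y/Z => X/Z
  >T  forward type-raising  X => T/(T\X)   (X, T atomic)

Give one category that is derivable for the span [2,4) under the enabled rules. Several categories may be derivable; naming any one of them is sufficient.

N\PP

[0,7] S   >
  [0,2] S/N   >
    [0,1] "dog" : (S/N)/PP
    [1,2] "under" : PP
  [2,7] N   <
    [2,4] N\PP   <B
      [2,3] "plan" : N\PP
      [3,4] "saw" : N\N
    [4,7] N\(N\PP)   >
      [4,5] "some" : (N\(N\PP))/PP
      [5,7] PP   >
        [5,6] PP/(PP\S)   >T
          [5,6] "that" : S
        [6,7] "slowly" : PP\S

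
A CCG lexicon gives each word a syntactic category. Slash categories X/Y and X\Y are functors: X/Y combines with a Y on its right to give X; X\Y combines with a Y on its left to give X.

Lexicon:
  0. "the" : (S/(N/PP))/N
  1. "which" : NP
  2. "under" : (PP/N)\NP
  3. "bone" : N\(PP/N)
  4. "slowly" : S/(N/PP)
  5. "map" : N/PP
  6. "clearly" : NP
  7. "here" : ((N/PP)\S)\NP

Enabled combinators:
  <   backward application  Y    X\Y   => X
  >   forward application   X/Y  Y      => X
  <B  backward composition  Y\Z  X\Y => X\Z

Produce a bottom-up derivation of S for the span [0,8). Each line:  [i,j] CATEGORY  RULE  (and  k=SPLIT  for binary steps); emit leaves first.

[0,1] (S/(N/PP))/N  lex  "the"
[1,2] NP  lex  "which"
[2,3] (PP/N)\NP  lex  "under"
[1,3] PP/N  <  k=2
[3,4] N\(PP/N)  lex  "bone"
[1,4] N  <  k=3
[0,4] S/(N/PP)  >  k=1
[4,5] S/(N/PP)  lex  "slowly"
[5,6] N/PP  lex  "map"
[4,6] S  >  k=5
[6,7] NP  lex  "clearly"
[7,8] ((N/PP)\S)\NP  lex  "here"
[6,8] (N/PP)\S  <  k=7
[4,8] N/PP  <  k=6
[0,8] S  >  k=4

[0,8] S   >
  [0,4] S/(N/PP)   >
    [0,1] "the" : (S/(N/PP))/N
    [1,4] N   <
      [1,3] PP/N   <
        [1,2] "which" : NP
        [2,3] "under" : (PP/N)\NP
      [3,4] "bone" : N\(PP/N)
  [4,8] N/PP   <
    [4,6] S   >
      [4,5] "slowly" : S/(N/PP)
      [5,6] "map" : N/PP
    [6,8] (N/PP)\S   <
      [6,7] "clearly" : NP
      [7,8] "here" : ((N/PP)\S)\NP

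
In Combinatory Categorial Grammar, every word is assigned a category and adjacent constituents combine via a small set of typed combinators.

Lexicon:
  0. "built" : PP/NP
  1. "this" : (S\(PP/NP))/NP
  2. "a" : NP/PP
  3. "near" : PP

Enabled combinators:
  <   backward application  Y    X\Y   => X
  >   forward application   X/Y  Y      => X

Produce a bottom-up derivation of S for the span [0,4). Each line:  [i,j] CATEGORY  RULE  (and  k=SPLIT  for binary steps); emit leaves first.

[0,4] S   <
  [0,1] "built" : PP/NP
  [1,4] S\(PP/NP)   >
    [1,2] "this" : (S\(PP/NP))/NP
    [2,4] NP   >
      [2,3] "a" : NP/PP
      [3,4] "near" : PP

[0,1] PP/NP  lex  "built"
[1,2] (S\(PP/NP))/NP  lex  "this"
[2,3] NP/PP  lex  "a"
[3,4] PP  lex  "near"
[2,4] NP  >  k=3
[1,4] S\(PP/NP)  >  k=2
[0,4] S  <  k=1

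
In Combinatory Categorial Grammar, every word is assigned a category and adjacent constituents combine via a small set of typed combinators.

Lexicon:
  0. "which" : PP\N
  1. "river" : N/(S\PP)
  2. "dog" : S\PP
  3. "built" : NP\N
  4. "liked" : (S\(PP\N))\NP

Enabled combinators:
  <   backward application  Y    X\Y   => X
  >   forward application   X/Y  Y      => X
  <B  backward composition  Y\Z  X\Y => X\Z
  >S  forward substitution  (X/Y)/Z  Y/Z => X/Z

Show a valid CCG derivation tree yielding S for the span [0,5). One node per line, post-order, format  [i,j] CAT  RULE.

[0,5] S   <
  [0,1] "which" : PP\N
  [1,5] S\(PP\N)   <
    [1,4] NP   <
      [1,3] N   >
        [1,2] "river" : N/(S\PP)
        [2,3] "dog" : S\PP
      [3,4] "built" : NP\N
    [4,5] "liked" : (S\(PP\N))\NP

[0,1] PP\N  lex  "which"
[1,2] N/(S\PP)  lex  "river"
[2,3] S\PP  lex  "dog"
[1,3] N  >  k=2
[3,4] NP\N  lex  "built"
[1,4] NP  <  k=3
[4,5] (S\(PP\N))\NP  lex  "liked"
[1,5] S\(PP\N)  <  k=4
[0,5] S  <  k=1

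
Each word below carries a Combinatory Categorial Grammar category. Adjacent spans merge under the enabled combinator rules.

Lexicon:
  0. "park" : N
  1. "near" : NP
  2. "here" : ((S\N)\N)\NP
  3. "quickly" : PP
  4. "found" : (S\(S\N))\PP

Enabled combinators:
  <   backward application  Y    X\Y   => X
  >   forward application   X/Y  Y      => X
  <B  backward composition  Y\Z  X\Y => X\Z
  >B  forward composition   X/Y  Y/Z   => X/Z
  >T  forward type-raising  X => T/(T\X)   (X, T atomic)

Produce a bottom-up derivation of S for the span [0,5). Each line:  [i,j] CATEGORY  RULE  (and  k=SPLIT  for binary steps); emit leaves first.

[0,5] S   <
  [0,3] S\N   <
    [0,1] "park" : N
    [1,3] (S\N)\N   <
      [1,2] "near" : NP
      [2,3] "here" : ((S\N)\N)\NP
  [3,5] S\(S\N)   <
    [3,4] "quickly" : PP
    [4,5] "found" : (S\(S\N))\PP

[0,1] N  lex  "park"
[1,2] NP  lex  "near"
[2,3] ((S\N)\N)\NP  lex  "here"
[1,3] (S\N)\N  <  k=2
[0,3] S\N  <  k=1
[3,4] PP  lex  "quickly"
[4,5] (S\(S\N))\PP  lex  "found"
[3,5] S\(S\N)  <  k=4
[0,5] S  <  k=3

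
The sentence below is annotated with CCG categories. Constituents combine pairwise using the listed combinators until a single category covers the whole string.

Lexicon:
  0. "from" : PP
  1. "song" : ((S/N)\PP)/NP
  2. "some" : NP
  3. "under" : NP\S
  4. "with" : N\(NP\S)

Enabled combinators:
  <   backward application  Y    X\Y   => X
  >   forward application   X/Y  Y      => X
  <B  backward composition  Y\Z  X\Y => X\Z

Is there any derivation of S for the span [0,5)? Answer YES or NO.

YES

[0,5] S   >
  [0,3] S/N   <
    [0,1] "from" : PP
    [1,3] (S/N)\PP   >
      [1,2] "song" : ((S/N)\PP)/NP
      [2,3] "some" : NP
  [3,5] N   <
    [3,4] "under" : NP\S
    [4,5] "with" : N\(NP\S)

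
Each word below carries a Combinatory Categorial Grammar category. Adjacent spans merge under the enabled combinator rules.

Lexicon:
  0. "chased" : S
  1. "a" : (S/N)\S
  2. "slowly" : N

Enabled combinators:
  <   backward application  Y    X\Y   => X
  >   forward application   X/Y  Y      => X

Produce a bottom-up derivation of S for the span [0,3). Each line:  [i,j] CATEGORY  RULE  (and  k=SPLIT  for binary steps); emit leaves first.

[0,3] S   >
  [0,2] S/N   <
    [0,1] "chased" : S
    [1,2] "a" : (S/N)\S
  [2,3] "slowly" : N

[0,1] S  lex  "chased"
[1,2] (S/N)\S  lex  "a"
[0,2] S/N  <  k=1
[2,3] N  lex  "slowly"
[0,3] S  >  k=2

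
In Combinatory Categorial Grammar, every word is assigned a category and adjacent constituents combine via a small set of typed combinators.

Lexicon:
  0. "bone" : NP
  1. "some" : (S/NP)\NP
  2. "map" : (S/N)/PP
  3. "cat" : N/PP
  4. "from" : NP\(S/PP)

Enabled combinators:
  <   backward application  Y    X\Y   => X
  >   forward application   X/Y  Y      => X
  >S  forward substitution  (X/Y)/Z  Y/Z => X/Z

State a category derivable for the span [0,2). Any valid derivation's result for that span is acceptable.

[0,5] S   >
  [0,2] S/NP   <
    [0,1] "bone" : NP
    [1,2] "some" : (S/NP)\NP
  [2,5] NP   <
    [2,4] S/PP   >S
      [2,3] "map" : (S/N)/PP
      [3,4] "cat" : N/PP
    [4,5] "from" : NP\(S/PP)

S/NP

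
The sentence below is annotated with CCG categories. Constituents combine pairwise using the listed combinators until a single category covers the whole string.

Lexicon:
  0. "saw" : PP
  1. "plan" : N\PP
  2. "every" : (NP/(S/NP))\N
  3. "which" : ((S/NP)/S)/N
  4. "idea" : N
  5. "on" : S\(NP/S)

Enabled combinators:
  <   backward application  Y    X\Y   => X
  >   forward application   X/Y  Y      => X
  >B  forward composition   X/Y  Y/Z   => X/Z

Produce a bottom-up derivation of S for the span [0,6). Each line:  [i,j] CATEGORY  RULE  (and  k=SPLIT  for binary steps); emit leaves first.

[0,6] S   <
  [0,5] NP/S   >B
    [0,3] NP/(S/NP)   <
      [0,2] N   <
        [0,1] "saw" : PP
        [1,2] "plan" : N\PP
      [2,3] "every" : (NP/(S/NP))\N
    [3,5] (S/NP)/S   >
      [3,4] "which" : ((S/NP)/S)/N
      [4,5] "idea" : N
  [5,6] "on" : S\(NP/S)

[0,1] PP  lex  "saw"
[1,2] N\PP  lex  "plan"
[0,2] N  <  k=1
[2,3] (NP/(S/NP))\N  lex  "every"
[0,3] NP/(S/NP)  <  k=2
[3,4] ((S/NP)/S)/N  lex  "which"
[4,5] N  lex  "idea"
[3,5] (S/NP)/S  >  k=4
[0,5] NP/S  >B  k=3
[5,6] S\(NP/S)  lex  "on"
[0,6] S  <  k=5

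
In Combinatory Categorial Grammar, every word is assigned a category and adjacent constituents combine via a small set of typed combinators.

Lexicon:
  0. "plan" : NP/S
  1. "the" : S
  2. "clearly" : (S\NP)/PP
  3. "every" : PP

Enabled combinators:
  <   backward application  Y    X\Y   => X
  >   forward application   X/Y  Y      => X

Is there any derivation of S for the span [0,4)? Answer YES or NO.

[0,4] S   <
  [0,2] NP   >
    [0,1] "plan" : NP/S
    [1,2] "the" : S
  [2,4] S\NP   >
    [2,3] "clearly" : (S\NP)/PP
    [3,4] "every" : PP

YES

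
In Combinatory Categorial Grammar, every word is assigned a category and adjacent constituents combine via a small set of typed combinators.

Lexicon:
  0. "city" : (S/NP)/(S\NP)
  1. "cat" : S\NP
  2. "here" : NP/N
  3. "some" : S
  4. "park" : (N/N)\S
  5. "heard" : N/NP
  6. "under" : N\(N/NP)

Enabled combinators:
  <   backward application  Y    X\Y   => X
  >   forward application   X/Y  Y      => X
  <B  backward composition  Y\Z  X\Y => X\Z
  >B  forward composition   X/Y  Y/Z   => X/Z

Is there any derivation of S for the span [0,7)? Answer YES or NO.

[0,7] S   >
  [0,2] S/NP   >
    [0,1] "city" : (S/NP)/(S\NP)
    [1,2] "cat" : S\NP
  [2,7] NP   >
    [2,5] NP/N   >B
      [2,3] "here" : NP/N
      [3,5] N/N   <
        [3,4] "some" : S
        [4,5] "park" : (N/N)\S
    [5,7] N   <
      [5,6] "heard" : N/NP
      [6,7] "under" : N\(N/NP)

YES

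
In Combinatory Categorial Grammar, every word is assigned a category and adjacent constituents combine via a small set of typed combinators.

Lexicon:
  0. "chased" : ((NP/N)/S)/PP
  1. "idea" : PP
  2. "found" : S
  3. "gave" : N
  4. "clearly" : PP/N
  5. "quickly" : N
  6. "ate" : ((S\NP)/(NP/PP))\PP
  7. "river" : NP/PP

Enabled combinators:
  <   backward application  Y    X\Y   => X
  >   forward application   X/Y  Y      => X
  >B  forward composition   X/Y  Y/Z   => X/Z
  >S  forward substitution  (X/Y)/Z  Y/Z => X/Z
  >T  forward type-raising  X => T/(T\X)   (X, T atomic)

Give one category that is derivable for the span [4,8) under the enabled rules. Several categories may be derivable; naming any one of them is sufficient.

[0,8] S   <
  [0,4] NP   >
    [0,3] NP/N   >
      [0,2] (NP/N)/S   >
        [0,1] "chased" : ((NP/N)/S)/PP
        [1,2] "idea" : PP
      [2,3] "found" : S
    [3,4] "gave" : N
  [4,8] S\NP   >
    [4,7] (S\NP)/(NP/PP)   <
      [4,6] PP   >
        [4,5] "clearly" : PP/N
        [5,6] "quickly" : N
      [6,7] "ate" : ((S\NP)/(NP/PP))\PP
    [7,8] "river" : NP/PP

S\NP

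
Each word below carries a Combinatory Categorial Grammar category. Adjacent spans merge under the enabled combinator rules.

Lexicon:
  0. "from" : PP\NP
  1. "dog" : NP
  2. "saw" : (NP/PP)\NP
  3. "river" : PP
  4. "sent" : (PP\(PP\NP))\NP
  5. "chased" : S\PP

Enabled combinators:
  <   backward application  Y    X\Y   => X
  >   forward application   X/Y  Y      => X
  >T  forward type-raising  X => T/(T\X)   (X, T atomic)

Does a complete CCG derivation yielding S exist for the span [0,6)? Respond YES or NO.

[0,6] S   <
  [0,5] PP   <
    [0,1] "from" : PP\NP
    [1,5] PP\(PP\NP)   <
      [1,4] NP   >
        [1,3] NP/PP   <
          [1,2] "dog" : NP
          [2,3] "saw" : (NP/PP)\NP
        [3,4] "river" : PP
      [4,5] "sent" : (PP\(PP\NP))\NP
  [5,6] "chased" : S\PP

YES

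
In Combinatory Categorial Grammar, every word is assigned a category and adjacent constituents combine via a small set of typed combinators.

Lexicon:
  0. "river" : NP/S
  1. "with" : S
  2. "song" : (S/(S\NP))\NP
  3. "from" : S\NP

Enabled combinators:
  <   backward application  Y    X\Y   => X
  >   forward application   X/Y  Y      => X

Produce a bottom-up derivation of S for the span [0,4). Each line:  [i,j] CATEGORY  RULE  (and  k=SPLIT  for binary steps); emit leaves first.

[0,4] S   >
  [0,3] S/(S\NP)   <
    [0,2] NP   >
      [0,1] "river" : NP/S
      [1,2] "with" : S
    [2,3] "song" : (S/(S\NP))\NP
  [3,4] "from" : S\NP

[0,1] NP/S  lex  "river"
[1,2] S  lex  "with"
[0,2] NP  >  k=1
[2,3] (S/(S\NP))\NP  lex  "song"
[0,3] S/(S\NP)  <  k=2
[3,4] S\NP  lex  "from"
[0,4] S  >  k=3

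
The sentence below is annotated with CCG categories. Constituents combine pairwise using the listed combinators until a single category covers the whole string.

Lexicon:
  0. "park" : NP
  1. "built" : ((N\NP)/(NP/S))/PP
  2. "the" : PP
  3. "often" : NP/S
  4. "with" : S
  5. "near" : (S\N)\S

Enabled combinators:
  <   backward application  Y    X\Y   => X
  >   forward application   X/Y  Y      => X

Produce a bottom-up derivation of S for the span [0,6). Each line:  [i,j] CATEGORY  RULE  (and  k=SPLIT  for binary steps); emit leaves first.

[0,6] S   <
  [0,4] N   <
    [0,1] "park" : NP
    [1,4] N\NP   >
      [1,3] (N\NP)/(NP/S)   >
        [1,2] "built" : ((N\NP)/(NP/S))/PP
        [2,3] "the" : PP
      [3,4] "often" : NP/S
  [4,6] S\N   <
    [4,5] "with" : S
    [5,6] "near" : (S\N)\S

[0,1] NP  lex  "park"
[1,2] ((N\NP)/(NP/S))/PP  lex  "built"
[2,3] PP  lex  "the"
[1,3] (N\NP)/(NP/S)  >  k=2
[3,4] NP/S  lex  "often"
[1,4] N\NP  >  k=3
[0,4] N  <  k=1
[4,5] S  lex  "with"
[5,6] (S\N)\S  lex  "near"
[4,6] S\N  <  k=5
[0,6] S  <  k=4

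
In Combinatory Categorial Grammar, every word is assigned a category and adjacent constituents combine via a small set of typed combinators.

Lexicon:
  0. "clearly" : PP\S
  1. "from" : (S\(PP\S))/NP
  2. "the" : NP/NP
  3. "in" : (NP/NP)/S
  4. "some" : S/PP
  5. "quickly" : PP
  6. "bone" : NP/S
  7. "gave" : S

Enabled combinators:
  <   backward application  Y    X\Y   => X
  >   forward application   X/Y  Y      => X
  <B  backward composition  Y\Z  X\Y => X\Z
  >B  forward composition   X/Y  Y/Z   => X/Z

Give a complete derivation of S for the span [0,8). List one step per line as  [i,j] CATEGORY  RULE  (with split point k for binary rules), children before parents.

[0,8] S   <
  [0,1] "clearly" : PP\S
  [1,8] S\(PP\S)   >
    [1,2] "from" : (S\(PP\S))/NP
    [2,8] NP   >
      [2,7] NP/S   >B
        [2,6] NP/NP   >B
          [2,3] "the" : NP/NP
          [3,6] NP/NP   >
            [3,4] "in" : (NP/NP)/S
            [4,6] S   >
              [4,5] "some" : S/PP
              [5,6] "quickly" : PP
        [6,7] "bone" : NP/S
      [7,8] "gave" : S

[0,1] PP\S  lex  "clearly"
[1,2] (S\(PP\S))/NP  lex  "from"
[2,3] NP/NP  lex  "the"
[3,4] (NP/NP)/S  lex  "in"
[4,5] S/PP  lex  "some"
[5,6] PP  lex  "quickly"
[4,6] S  >  k=5
[3,6] NP/NP  >  k=4
[2,6] NP/NP  >B  k=3
[6,7] NP/S  lex  "bone"
[2,7] NP/S  >B  k=6
[7,8] S  lex  "gave"
[2,8] NP  >  k=7
[1,8] S\(PP\S)  >  k=2
[0,8] S  <  k=1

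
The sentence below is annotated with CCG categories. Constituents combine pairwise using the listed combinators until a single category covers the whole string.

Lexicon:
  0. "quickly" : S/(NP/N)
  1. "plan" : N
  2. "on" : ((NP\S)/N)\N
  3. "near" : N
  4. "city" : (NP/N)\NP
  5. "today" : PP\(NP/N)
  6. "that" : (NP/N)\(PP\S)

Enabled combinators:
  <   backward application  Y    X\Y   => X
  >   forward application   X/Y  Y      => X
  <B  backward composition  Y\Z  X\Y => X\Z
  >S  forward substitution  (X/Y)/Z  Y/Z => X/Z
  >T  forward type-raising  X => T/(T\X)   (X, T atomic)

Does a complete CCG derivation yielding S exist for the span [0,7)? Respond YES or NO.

[0,7] S   >
  [0,1] "quickly" : S/(NP/N)
  [1,7] NP/N   <
    [1,6] PP\S   <B
      [1,4] NP\S   >
        [1,3] (NP\S)/N   <
          [1,2] "plan" : N
          [2,3] "on" : ((NP\S)/N)\N
        [3,4] "near" : N
      [4,6] PP\NP   <B
        [4,5] "city" : (NP/N)\NP
        [5,6] "today" : PP\(NP/N)
    [6,7] "that" : (NP/N)\(PP\S)

YES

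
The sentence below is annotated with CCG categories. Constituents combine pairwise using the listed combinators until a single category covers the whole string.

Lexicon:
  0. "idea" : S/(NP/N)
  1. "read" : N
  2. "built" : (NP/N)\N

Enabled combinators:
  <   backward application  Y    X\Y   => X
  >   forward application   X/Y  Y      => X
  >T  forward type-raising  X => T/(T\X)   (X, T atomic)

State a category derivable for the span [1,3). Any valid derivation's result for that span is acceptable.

[0,3] S   >
  [0,1] "idea" : S/(NP/N)
  [1,3] NP/N   <
    [1,2] "read" : N
    [2,3] "built" : (NP/N)\N

NP/N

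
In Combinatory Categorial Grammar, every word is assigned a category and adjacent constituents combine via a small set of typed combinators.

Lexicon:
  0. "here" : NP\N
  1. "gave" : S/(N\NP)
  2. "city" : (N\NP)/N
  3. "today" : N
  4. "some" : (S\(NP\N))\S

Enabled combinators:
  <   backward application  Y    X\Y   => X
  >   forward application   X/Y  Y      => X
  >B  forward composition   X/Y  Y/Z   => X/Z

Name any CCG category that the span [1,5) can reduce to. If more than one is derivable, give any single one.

S\(NP\N)

[0,5] S   <
  [0,1] "here" : NP\N
  [1,5] S\(NP\N)   <
    [1,4] S   >
      [1,3] S/N   >B
        [1,2] "gave" : S/(N\NP)
        [2,3] "city" : (N\NP)/N
      [3,4] "today" : N
    [4,5] "some" : (S\(NP\N))\S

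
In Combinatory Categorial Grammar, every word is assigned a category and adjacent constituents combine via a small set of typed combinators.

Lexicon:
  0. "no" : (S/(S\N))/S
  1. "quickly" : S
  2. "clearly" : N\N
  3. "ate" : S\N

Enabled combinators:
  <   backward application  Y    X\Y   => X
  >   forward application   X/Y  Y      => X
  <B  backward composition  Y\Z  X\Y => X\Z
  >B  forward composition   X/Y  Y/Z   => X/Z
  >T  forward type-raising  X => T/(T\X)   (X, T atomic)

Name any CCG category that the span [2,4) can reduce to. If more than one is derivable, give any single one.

[0,4] S   >
  [0,2] S/(S\N)   >
    [0,1] "no" : (S/(S\N))/S
    [1,2] "quickly" : S
  [2,4] S\N   <B
    [2,3] "clearly" : N\N
    [3,4] "ate" : S\N

S\N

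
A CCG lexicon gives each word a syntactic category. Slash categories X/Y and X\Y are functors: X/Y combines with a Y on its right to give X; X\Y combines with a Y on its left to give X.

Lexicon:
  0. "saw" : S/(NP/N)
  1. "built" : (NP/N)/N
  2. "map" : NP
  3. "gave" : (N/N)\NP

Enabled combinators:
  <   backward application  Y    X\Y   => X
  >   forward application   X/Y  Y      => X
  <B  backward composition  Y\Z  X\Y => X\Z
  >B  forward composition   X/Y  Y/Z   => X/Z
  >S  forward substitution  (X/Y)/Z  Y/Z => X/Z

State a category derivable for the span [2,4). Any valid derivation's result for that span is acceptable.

N/N

[0,4] S   >
  [0,1] "saw" : S/(NP/N)
  [1,4] NP/N   >S
    [1,2] "built" : (NP/N)/N
    [2,4] N/N   <
      [2,3] "map" : NP
      [3,4] "gave" : (N/N)\NP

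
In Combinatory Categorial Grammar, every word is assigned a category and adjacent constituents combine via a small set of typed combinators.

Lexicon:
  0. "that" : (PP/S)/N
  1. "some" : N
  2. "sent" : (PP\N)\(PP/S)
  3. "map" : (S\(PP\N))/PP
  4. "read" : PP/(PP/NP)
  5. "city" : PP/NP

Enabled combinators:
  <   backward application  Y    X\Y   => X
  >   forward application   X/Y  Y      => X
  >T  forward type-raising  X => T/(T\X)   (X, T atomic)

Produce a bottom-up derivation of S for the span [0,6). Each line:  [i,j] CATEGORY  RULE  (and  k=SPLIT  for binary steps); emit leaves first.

[0,1] (PP/S)/N  lex  "that"
[1,2] N  lex  "some"
[0,2] PP/S  >  k=1
[2,3] (PP\N)\(PP/S)  lex  "sent"
[0,3] PP\N  <  k=2
[3,4] (S\(PP\N))/PP  lex  "map"
[4,5] PP/(PP/NP)  lex  "read"
[5,6] PP/NP  lex  "city"
[4,6] PP  >  k=5
[3,6] S\(PP\N)  >  k=4
[0,6] S  <  k=3

[0,6] S   <
  [0,3] PP\N   <
    [0,2] PP/S   >
      [0,1] "that" : (PP/S)/N
      [1,2] "some" : N
    [2,3] "sent" : (PP\N)\(PP/S)
  [3,6] S\(PP\N)   >
    [3,4] "map" : (S\(PP\N))/PP
    [4,6] PP   >
      [4,5] "read" : PP/(PP/NP)
      [5,6] "city" : PP/NP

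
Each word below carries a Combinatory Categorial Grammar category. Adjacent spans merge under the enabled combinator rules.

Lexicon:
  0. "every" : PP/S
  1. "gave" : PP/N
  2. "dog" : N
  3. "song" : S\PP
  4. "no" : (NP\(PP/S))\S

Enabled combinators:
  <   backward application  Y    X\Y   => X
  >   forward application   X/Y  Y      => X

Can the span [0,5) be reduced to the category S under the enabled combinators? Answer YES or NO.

PP/S PP/N N S\PP (NP\(PP/S))\S
CKY chart[0,5] = {NP}; S ∉ chart

NO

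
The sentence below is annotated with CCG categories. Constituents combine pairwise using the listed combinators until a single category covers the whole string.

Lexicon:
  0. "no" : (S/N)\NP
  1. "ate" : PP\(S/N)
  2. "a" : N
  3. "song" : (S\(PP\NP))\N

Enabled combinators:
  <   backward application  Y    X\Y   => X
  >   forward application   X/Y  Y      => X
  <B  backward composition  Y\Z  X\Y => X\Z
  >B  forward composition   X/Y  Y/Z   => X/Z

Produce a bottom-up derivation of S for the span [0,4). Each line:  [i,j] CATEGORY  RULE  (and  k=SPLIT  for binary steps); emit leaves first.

[0,4] S   <
  [0,2] PP\NP   <B
    [0,1] "no" : (S/N)\NP
    [1,2] "ate" : PP\(S/N)
  [2,4] S\(PP\NP)   <
    [2,3] "a" : N
    [3,4] "song" : (S\(PP\NP))\N

[0,1] (S/N)\NP  lex  "no"
[1,2] PP\(S/N)  lex  "ate"
[0,2] PP\NP  <B  k=1
[2,3] N  lex  "a"
[3,4] (S\(PP\NP))\N  lex  "song"
[2,4] S\(PP\NP)  <  k=3
[0,4] S  <  k=2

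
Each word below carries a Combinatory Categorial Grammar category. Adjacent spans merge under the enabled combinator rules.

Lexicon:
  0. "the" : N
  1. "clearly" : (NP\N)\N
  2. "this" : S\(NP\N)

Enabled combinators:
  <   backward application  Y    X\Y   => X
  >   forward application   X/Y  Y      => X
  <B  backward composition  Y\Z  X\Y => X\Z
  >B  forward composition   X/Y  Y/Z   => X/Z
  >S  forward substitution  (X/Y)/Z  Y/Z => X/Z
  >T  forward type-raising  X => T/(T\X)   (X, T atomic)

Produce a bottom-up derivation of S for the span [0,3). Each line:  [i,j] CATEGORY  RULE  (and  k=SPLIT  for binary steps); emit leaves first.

[0,3] S   <
  [0,1] "the" : N
  [1,3] S\N   <B
    [1,2] "clearly" : (NP\N)\N
    [2,3] "this" : S\(NP\N)

[0,1] N  lex  "the"
[1,2] (NP\N)\N  lex  "clearly"
[2,3] S\(NP\N)  lex  "this"
[1,3] S\N  <B  k=2
[0,3] S  <  k=1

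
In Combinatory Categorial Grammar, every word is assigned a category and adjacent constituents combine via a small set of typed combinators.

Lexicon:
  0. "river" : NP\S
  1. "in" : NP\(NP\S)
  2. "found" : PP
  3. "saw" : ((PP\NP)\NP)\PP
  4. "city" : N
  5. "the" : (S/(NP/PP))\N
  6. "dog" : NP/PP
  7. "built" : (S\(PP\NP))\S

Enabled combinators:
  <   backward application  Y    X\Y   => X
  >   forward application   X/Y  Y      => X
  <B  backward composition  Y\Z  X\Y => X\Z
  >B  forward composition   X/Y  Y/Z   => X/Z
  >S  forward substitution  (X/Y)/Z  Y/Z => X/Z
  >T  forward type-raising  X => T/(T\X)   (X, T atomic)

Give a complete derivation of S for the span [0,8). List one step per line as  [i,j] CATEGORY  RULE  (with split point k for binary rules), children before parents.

[0,1] NP\S  lex  "river"
[1,2] NP\(NP\S)  lex  "in"
[0,2] NP  <  k=1
[2,3] PP  lex  "found"
[3,4] ((PP\NP)\NP)\PP  lex  "saw"
[2,4] (PP\NP)\NP  <  k=3
[4,5] N  lex  "city"
[5,6] (S/(NP/PP))\N  lex  "the"
[4,6] S/(NP/PP)  <  k=5
[6,7] NP/PP  lex  "dog"
[4,7] S  >  k=6
[7,8] (S\(PP\NP))\S  lex  "built"
[4,8] S\(PP\NP)  <  k=7
[2,8] S\NP  <B  k=4
[0,8] S  <  k=2

[0,8] S   <
  [0,2] NP   <
    [0,1] "river" : NP\S
    [1,2] "in" : NP\(NP\S)
  [2,8] S\NP   <B
    [2,4] (PP\NP)\NP   <
      [2,3] "found" : PP
      [3,4] "saw" : ((PP\NP)\NP)\PP
    [4,8] S\(PP\NP)   <
      [4,7] S   >
        [4,6] S/(NP/PP)   <
          [4,5] "city" : N
          [5,6] "the" : (S/(NP/PP))\N
        [6,7] "dog" : NP/PP
      [7,8] "built" : (S\(PP\NP))\S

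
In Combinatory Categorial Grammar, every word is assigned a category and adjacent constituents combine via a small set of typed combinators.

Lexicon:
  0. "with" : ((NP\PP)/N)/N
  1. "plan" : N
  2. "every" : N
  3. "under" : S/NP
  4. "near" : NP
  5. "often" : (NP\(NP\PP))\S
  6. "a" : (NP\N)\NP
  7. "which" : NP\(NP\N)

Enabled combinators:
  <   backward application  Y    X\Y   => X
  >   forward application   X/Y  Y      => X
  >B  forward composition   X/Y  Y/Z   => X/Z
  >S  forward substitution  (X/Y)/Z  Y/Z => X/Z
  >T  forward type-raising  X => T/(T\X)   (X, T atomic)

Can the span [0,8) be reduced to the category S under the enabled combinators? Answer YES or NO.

((NP\PP)/N)/N N N S/NP NP (NP\(NP\PP))\S (NP\N)\NP NP\(NP\N)
CKY chart[0,8] = {N/(N\NP), NP, NP/(NP\NP), PP/(PP\NP), S/(S\NP)}; S ∉ chart

NO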